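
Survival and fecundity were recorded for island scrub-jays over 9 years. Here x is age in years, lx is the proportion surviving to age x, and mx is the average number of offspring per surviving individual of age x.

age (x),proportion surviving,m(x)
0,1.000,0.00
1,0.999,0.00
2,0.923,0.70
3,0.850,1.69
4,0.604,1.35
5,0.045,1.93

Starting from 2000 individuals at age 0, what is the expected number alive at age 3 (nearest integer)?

1700

Expected survivors = N0 · l_3 = 2000 × 0.850 = 1700 → 1700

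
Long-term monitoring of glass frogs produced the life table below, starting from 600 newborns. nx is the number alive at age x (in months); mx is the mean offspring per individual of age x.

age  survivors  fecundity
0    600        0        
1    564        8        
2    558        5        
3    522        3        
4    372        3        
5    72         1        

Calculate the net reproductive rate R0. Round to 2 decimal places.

lx = nx/n0 = nx/600: 1, 0.94, 0.93, 0.87, 0.62, 0.12
lx·mx by age: 0, 7.52, 4.65, 2.61, 1.86, 0.12
R0 = Σ lx·mx = 16.76 → 16.76

16.76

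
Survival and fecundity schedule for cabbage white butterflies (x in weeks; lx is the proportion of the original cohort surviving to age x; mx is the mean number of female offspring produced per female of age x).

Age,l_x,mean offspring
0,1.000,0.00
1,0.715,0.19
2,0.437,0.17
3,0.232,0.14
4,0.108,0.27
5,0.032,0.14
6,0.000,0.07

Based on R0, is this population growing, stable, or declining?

R0 = Σ lx·mx = 0 + 0.13585 + 0.07429 + 0.03248 + 0.02916 + 0.00448 + 0 = 0.27626
R0 < 1, so the population is declining.

declining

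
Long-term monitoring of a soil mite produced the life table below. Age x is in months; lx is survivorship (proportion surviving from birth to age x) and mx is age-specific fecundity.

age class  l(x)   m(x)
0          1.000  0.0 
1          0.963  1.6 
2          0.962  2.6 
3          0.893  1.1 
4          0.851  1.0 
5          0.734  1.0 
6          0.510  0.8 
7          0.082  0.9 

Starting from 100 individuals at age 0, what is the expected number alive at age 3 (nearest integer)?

Expected survivors = N0 · l_3 = 100 × 0.893 = 89.3 → 89

89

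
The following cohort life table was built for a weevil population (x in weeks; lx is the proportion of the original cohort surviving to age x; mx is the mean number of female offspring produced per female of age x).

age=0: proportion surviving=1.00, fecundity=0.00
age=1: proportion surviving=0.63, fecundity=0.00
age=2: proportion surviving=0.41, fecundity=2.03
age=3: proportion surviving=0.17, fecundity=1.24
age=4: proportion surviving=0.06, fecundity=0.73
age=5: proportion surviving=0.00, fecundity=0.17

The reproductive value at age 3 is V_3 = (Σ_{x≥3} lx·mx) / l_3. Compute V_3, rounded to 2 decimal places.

1.50

lx·mx for x ≥ 3: 0.2108, 0.0438, 0 → sum = 0.2546
V_3 = 0.2546 / l_3 = 0.2546 / 0.17 = 1.497647… → 1.50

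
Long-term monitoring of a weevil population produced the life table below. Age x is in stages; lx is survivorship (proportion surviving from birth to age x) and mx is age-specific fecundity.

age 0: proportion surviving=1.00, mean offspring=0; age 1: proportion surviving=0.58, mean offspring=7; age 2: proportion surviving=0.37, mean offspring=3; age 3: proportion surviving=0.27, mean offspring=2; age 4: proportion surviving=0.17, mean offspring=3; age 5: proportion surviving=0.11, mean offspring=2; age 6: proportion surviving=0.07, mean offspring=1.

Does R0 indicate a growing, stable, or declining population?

growing

R0 = Σ lx·mx = 0 + 4.06 + 1.11 + 0.54 + 0.51 + 0.22 + 0.07 = 6.51
R0 > 1, so the population is growing.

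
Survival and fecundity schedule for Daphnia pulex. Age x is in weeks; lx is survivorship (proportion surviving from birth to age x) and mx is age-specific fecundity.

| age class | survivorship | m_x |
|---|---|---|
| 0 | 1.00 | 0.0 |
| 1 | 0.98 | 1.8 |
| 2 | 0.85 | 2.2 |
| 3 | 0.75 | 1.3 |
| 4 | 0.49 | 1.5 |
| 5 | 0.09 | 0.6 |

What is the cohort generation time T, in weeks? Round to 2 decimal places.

lx·mx: 0, 1.764, 1.87, 0.975, 0.735, 0.054 → R0 = 5.398
x·lx·mx: 0, 1.764, 3.74, 2.925, 2.94, 0.27 → Σ = 11.639
T = 11.639 / 5.398 = 2.156169… → 2.16

2.16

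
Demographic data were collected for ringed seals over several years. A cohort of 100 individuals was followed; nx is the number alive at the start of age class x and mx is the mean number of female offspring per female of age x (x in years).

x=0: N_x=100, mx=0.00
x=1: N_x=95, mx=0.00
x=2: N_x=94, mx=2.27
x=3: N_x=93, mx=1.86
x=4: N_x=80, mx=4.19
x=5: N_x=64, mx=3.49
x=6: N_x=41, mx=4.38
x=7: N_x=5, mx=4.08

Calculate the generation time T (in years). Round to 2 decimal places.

4.04

lx = nx/n0 = nx/100: 1, 0.95, 0.94, 0.93, 0.8, 0.64, 0.41, 0.05
lx·mx: 0, 0, 2.1338, 1.7298, 3.352, 2.2336, 1.7958, 0.204 → R0 = 11.449
x·lx·mx: 0, 0, 4.2676, 5.1894, 13.408, 11.168, 10.7748, 1.428 → Σ = 46.2358
T = 46.2358 / 11.449 = 4.038414… → 4.04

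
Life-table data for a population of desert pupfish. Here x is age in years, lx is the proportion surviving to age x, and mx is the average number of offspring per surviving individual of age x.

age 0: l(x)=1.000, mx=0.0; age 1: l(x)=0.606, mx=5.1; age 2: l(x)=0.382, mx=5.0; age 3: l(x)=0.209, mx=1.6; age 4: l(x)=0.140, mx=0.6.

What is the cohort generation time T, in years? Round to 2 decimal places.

lx·mx: 0, 3.0906, 1.91, 0.3344, 0.084 → R0 = 5.419
x·lx·mx: 0, 3.0906, 3.82, 1.0032, 0.336 → Σ = 8.2498
T = 8.2498 / 5.419 = 1.522384… → 1.52

1.52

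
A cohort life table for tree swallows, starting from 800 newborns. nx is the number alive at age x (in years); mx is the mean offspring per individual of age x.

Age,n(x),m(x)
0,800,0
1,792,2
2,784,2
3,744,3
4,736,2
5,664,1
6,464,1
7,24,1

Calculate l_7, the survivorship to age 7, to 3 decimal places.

l_7 = n_7/n_0 = 24/800 = 0.03 → 0.030

0.030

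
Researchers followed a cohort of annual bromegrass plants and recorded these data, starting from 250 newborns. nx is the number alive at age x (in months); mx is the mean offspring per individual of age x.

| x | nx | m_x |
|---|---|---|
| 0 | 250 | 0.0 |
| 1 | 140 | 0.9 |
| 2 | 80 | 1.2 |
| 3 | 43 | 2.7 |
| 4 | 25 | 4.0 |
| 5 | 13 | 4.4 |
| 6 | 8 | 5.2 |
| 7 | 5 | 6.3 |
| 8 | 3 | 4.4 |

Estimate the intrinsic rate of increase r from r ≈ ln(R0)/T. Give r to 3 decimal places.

lx = nx/n0 = nx/250: 1, 0.56, 0.32, 0.172, 0.1, 0.052, 0.032, 0.02, 0.012
R0 = Σ lx·mx = 0 + 0.504 + 0.384 + 0.4644 + 0.4 + 0.2288 + 0.1664 + 0.126 + 0.0528 = 2.3264
Σ x·lx·mx = 7.712; T = 7.712/2.3264 = 3.31499…
r ≈ ln(R0)/T = ln(2.3264)/3.31499… = 0.2547… → 0.255

0.255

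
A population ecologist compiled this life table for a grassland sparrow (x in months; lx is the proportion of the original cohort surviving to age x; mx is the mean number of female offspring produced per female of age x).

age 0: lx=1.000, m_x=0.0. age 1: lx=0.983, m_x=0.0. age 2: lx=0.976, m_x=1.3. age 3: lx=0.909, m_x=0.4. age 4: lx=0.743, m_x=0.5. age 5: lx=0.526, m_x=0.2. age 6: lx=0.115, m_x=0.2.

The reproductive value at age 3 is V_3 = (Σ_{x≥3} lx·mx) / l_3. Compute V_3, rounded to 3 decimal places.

lx·mx for x ≥ 3: 0.3636, 0.3715, 0.1052, 0.023 → sum = 0.8633
V_3 = 0.8633 / l_3 = 0.8633 / 0.909 = 0.949725… → 0.950

0.950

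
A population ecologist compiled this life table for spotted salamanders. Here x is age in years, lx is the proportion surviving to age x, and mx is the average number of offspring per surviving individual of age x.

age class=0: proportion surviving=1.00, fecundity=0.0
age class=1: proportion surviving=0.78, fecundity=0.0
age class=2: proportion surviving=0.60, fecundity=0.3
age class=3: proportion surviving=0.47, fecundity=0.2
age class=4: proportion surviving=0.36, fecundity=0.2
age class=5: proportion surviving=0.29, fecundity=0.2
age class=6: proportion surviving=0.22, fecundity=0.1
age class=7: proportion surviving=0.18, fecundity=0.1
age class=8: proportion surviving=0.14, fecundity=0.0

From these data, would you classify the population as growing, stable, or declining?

R0 = Σ lx·mx = 0 + 0 + 0.18 + 0.094 + 0.072 + 0.058 + 0.022 + 0.018 + 0 = 0.444
R0 < 1, so the population is declining.

declining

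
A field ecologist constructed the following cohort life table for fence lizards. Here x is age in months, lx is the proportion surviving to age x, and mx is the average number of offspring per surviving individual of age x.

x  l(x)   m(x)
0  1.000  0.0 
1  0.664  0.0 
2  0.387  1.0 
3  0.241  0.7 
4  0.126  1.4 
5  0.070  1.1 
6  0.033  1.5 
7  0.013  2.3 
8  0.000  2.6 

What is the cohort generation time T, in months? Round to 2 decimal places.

lx·mx: 0, 0, 0.387, 0.1687, 0.1764, 0.077, 0.0495, 0.0299, 0 → R0 = 0.8885
x·lx·mx: 0, 0, 0.774, 0.5061, 0.7056, 0.385, 0.297, 0.2093, 0 → Σ = 2.877
T = 2.877 / 0.8885 = 3.238042… → 3.24

3.24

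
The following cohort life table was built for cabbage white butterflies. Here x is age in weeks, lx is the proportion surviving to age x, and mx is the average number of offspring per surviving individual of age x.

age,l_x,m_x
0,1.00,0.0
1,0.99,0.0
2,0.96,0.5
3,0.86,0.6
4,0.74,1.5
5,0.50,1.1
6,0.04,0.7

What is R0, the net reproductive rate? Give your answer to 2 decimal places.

2.68

lx·mx by age: 0, 0, 0.48, 0.516, 1.11, 0.55, 0.028
R0 = Σ lx·mx = 2.684 → 2.68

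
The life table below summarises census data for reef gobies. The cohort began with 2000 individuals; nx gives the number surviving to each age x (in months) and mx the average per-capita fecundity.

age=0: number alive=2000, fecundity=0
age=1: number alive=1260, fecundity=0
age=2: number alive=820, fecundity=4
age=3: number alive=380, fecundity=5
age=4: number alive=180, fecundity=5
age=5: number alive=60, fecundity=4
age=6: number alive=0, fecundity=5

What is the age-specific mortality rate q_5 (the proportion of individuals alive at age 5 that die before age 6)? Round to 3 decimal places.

lx = nx/n0 = nx/2000: 1, 0.63, 0.41, 0.19, 0.09, 0.03, 0
q_5 = (l_5 − l_6) / l_5 = (0.03 − 0) / 0.03
     = 0.03 / 0.03 = 1 → 1.000

1.000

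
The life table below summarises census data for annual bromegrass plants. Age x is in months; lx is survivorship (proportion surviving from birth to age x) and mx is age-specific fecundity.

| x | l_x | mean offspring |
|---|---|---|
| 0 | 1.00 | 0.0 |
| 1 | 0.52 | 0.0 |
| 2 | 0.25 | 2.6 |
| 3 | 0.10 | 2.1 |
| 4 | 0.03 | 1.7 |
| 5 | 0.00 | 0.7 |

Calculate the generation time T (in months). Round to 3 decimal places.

lx·mx: 0, 0, 0.65, 0.21, 0.051, 0 → R0 = 0.911
x·lx·mx: 0, 0, 1.3, 0.63, 0.204, 0 → Σ = 2.134
T = 2.134 / 0.911 = 2.342481… → 2.342

2.342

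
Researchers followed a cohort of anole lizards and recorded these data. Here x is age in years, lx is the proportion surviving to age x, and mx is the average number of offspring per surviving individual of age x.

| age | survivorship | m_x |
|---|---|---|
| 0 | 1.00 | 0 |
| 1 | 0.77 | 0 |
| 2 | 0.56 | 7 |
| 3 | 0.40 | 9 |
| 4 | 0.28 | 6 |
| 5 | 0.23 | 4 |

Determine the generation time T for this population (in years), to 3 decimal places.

lx·mx: 0, 0, 3.92, 3.6, 1.68, 0.92 → R0 = 10.12
x·lx·mx: 0, 0, 7.84, 10.8, 6.72, 4.6 → Σ = 29.96
T = 29.96 / 10.12 = 2.960474… → 2.960

2.960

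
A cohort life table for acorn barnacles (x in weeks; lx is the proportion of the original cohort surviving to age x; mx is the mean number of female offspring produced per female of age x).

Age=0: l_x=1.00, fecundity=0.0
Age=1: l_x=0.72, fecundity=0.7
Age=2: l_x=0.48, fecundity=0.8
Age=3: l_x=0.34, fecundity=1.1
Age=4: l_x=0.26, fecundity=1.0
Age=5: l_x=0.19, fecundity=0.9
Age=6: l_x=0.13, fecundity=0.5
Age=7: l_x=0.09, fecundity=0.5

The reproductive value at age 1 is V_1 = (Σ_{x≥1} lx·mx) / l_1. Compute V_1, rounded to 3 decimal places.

lx·mx for x ≥ 1: 0.504, 0.384, 0.374, 0.26, 0.171, 0.065, 0.045 → sum = 1.803
V_1 = 1.803 / l_1 = 1.803 / 0.72 = 2.504167… → 2.504

2.504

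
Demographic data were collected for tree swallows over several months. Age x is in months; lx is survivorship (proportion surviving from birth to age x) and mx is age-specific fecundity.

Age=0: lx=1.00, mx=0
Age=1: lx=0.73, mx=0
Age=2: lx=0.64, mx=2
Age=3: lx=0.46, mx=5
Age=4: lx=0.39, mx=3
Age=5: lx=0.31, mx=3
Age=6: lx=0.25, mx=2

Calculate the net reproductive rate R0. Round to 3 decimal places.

6.180

lx·mx by age: 0, 0, 1.28, 2.3, 1.17, 0.93, 0.5
R0 = Σ lx·mx = 6.18 → 6.180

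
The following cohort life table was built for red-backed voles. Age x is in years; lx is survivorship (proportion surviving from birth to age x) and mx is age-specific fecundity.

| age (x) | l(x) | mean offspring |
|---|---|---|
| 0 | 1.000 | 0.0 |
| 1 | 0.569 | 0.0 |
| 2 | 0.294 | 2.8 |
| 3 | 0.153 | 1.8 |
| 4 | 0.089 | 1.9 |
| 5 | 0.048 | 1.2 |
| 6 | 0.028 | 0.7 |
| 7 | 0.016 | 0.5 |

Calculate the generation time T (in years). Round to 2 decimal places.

2.67

lx·mx: 0, 0, 0.8232, 0.2754, 0.1691, 0.0576, 0.0196, 0.008 → R0 = 1.3529
x·lx·mx: 0, 0, 1.6464, 0.8262, 0.6764, 0.288, 0.1176, 0.056 → Σ = 3.6106
T = 3.6106 / 1.3529 = 2.668786… → 2.67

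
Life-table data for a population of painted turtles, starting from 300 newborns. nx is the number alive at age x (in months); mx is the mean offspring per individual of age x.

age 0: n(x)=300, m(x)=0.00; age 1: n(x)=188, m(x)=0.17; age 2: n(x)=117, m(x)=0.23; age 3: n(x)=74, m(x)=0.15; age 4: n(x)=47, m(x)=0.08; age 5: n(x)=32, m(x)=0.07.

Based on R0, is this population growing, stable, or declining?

declining

lx = nx/n0 = nx/300: 1, 0.62667…, 0.39, 0.24667…, 0.15667…, 0.10667…
R0 = Σ lx·mx = 0 + 0.106533… + 0.0897 + 0.037… + 0.012533… + 0.007467… = 0.253233…
R0 < 1, so the population is declining.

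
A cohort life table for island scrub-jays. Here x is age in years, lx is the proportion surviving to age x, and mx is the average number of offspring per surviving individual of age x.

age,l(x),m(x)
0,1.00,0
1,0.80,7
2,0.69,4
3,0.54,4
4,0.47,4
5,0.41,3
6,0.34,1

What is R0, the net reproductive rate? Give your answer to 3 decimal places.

lx·mx by age: 0, 5.6, 2.76, 2.16, 1.88, 1.23, 0.34
R0 = Σ lx·mx = 13.97 → 13.970

13.970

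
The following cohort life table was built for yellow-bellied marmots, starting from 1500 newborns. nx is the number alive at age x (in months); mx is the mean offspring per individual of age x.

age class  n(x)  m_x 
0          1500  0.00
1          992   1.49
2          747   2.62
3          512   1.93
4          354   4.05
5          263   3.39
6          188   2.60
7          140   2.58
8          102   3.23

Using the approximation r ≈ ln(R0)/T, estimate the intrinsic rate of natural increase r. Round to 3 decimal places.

0.495

lx = nx/n0 = nx/1500: 1, 0.66133…, 0.498, 0.34133…, 0.236, 0.17533…, 0.12533…, 0.09333…, 0.068
R0 = Σ lx·mx = 0 + 0.98539… + 1.30476 + 0.65877… + 0.9558 + 0.59438… + 0.32587… + 0.2408… + 0.21964 = 5.285407…
Σ x·lx·mx = 17.764247…; T = 17.764247…/5.285407… = 3.361…
r ≈ ln(R0)/T = ln(5.285407…)/3.361… = 0.49537… → 0.495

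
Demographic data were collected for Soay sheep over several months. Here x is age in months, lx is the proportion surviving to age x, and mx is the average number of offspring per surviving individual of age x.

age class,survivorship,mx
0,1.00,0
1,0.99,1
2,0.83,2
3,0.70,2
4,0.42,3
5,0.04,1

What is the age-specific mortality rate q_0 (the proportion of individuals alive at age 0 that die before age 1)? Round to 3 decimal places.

q_0 = (l_0 − l_1) / l_0 = (1 − 0.99) / 1
     = 0.01 / 1 = 0.01 → 0.010

0.010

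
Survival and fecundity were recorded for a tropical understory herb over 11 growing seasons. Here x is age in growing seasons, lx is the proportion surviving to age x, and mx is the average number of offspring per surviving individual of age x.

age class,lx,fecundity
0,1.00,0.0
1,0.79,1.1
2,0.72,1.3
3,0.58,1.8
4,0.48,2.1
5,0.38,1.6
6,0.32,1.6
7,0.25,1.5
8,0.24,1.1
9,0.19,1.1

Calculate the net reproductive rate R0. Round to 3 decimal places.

lx·mx by age: 0, 0.869, 0.936, 1.044, 1.008, 0.608, 0.512, 0.375, 0.264, 0.209
R0 = Σ lx·mx = 5.825 → 5.825

5.825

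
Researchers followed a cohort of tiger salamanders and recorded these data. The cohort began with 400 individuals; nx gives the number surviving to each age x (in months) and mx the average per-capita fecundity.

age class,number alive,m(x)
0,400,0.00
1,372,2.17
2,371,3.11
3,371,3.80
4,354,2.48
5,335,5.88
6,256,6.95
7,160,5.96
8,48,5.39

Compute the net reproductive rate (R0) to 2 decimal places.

lx = nx/n0 = nx/400: 1, 0.93, 0.9275, 0.9275, 0.885, 0.8375, 0.64, 0.4, 0.12
lx·mx by age: 0, 2.0181, 2.884525, 3.5245, 2.1948, 4.9245, 4.448, 2.384, 0.6468
R0 = Σ lx·mx = 23.025225 → 23.03

23.03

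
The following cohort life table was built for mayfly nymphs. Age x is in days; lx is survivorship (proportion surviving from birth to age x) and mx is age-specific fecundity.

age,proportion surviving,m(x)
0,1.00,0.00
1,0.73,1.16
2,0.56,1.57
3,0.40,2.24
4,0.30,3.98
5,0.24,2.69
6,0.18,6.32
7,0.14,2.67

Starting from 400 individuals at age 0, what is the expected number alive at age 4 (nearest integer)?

Expected survivors = N0 · l_4 = 400 × 0.30 = 120 → 120

120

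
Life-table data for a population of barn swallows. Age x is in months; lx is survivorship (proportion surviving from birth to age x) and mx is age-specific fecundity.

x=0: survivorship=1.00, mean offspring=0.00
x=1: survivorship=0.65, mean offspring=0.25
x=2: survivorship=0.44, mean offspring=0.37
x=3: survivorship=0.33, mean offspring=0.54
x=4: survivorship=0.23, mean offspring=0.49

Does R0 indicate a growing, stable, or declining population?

R0 = Σ lx·mx = 0 + 0.1625 + 0.1628 + 0.1782 + 0.1127 = 0.6162
R0 < 1, so the population is declining.

declining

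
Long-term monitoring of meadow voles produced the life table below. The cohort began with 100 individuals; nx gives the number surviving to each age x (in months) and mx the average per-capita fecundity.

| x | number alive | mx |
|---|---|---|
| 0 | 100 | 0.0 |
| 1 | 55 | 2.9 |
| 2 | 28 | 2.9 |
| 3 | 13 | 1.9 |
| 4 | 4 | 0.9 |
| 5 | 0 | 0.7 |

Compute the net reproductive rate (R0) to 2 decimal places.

lx = nx/n0 = nx/100: 1, 0.55, 0.28, 0.13, 0.04, 0
lx·mx by age: 0, 1.595, 0.812, 0.247, 0.036, 0
R0 = Σ lx·mx = 2.69 → 2.69

2.69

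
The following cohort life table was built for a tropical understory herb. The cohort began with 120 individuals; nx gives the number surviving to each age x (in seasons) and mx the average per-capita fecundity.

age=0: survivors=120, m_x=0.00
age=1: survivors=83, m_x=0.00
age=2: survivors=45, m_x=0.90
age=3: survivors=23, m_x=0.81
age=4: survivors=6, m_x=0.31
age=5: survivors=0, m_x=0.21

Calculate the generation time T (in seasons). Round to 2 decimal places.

2.37

lx = nx/n0 = nx/120: 1, 0.69167…, 0.375, 0.19167…, 0.05, 0
lx·mx: 0, 0, 0.3375, 0.15525…, 0.0155, 0 → R0 = 0.50825…
x·lx·mx: 0, 0, 0.675, 0.46575…, 0.062, 0 → Σ = 1.20275…
T = 1.20275… / 0.50825… = 2.366454… → 2.37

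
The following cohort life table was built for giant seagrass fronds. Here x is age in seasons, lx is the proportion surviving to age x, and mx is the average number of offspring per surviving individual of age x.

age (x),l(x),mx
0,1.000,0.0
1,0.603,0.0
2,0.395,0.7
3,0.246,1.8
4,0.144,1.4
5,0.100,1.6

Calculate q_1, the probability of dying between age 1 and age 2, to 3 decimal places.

0.345

q_1 = (l_1 − l_2) / l_1 = (0.603 − 0.395) / 0.603
     = 0.208 / 0.603 = 0.344942… → 0.345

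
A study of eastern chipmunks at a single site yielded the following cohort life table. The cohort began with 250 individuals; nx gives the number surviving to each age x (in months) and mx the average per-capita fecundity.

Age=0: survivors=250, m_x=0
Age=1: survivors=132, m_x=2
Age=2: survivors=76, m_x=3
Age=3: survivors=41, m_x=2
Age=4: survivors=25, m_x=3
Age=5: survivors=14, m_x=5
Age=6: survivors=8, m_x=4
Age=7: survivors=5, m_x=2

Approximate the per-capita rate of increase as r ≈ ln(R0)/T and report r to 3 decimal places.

lx = nx/n0 = nx/250: 1, 0.528, 0.304, 0.164, 0.1, 0.056, 0.032, 0.02
R0 = Σ lx·mx = 0 + 1.056 + 0.912 + 0.328 + 0.3 + 0.28 + 0.128 + 0.04 = 3.044
Σ x·lx·mx = 7.512; T = 7.512/3.044 = 2.46781…
r ≈ ln(R0)/T = ln(3.044)/2.46781… = 0.45108… → 0.451

0.451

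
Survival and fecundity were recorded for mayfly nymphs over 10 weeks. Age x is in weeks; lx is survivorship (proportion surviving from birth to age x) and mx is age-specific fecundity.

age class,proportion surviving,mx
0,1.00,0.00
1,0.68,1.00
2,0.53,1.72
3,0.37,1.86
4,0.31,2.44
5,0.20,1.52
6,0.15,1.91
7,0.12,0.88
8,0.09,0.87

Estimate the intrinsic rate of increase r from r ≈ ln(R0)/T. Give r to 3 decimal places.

R0 = Σ lx·mx = 0 + 0.68 + 0.9116 + 0.6882 + 0.7564 + 0.304 + 0.2865 + 0.1056 + 0.0783 = 3.8106
Σ x·lx·mx = 12.198; T = 12.198/3.8106 = 3.20107…
r ≈ ln(R0)/T = ln(3.8106)/3.20107… = 0.41792… → 0.418

0.418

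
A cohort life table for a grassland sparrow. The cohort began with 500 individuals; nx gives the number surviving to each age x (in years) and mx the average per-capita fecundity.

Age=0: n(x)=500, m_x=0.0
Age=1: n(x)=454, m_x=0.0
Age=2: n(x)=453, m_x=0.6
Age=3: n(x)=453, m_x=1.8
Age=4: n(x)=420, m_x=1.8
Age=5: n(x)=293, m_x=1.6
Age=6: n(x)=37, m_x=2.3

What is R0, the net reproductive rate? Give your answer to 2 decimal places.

lx = nx/n0 = nx/500: 1, 0.908, 0.906, 0.906, 0.84, 0.586, 0.074
lx·mx by age: 0, 0, 0.5436, 1.6308, 1.512, 0.9376, 0.1702
R0 = Σ lx·mx = 4.7942 → 4.79

4.79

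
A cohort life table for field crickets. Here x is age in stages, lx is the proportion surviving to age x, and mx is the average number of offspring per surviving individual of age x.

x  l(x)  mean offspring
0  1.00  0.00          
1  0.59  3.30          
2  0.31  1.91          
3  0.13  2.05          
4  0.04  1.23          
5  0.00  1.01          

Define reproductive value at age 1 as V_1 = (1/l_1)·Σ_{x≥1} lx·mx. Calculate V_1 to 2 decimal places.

4.84

lx·mx for x ≥ 1: 1.947, 0.5921, 0.2665, 0.0492, 0 → sum = 2.8548
V_1 = 2.8548 / l_1 = 2.8548 / 0.59 = 4.838644… → 4.84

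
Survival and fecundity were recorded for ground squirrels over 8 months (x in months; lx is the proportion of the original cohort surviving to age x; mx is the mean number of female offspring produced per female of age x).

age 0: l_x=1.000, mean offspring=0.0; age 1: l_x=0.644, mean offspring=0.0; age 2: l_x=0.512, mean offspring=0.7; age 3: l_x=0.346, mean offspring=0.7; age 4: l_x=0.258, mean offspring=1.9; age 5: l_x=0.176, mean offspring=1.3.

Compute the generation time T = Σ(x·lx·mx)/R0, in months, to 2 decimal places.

3.45

lx·mx: 0, 0, 0.3584, 0.2422, 0.4902, 0.2288 → R0 = 1.3196
x·lx·mx: 0, 0, 0.7168, 0.7266, 1.9608, 1.144 → Σ = 4.5482
T = 4.5482 / 1.3196 = 3.446651… → 3.45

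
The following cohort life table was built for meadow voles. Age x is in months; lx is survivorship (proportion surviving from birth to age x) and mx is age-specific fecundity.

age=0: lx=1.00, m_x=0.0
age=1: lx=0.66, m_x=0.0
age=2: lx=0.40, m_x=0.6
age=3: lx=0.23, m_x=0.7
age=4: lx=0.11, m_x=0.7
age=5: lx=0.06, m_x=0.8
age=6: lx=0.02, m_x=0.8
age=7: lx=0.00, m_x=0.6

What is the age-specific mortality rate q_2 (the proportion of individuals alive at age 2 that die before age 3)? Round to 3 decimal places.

q_2 = (l_2 − l_3) / l_2 = (0.4 − 0.23) / 0.4
     = 0.17 / 0.4 = 0.425 → 0.425

0.425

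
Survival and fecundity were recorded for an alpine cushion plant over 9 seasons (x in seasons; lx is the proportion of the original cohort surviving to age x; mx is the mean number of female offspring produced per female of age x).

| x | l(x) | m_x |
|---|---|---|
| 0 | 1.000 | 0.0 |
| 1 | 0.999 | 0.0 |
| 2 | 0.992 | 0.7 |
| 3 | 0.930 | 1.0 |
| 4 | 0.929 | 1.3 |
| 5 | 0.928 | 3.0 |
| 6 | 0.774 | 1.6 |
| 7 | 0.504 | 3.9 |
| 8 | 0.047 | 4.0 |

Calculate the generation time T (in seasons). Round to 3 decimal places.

lx·mx: 0, 0, 0.6944, 0.93, 1.2077, 2.784, 1.2384, 1.9656, 0.188 → R0 = 9.0081
x·lx·mx: 0, 0, 1.3888, 2.79, 4.8308, 13.92, 7.4304, 13.7592, 1.504 → Σ = 45.6232
T = 45.6232 / 9.0081 = 5.064686… → 5.065

5.065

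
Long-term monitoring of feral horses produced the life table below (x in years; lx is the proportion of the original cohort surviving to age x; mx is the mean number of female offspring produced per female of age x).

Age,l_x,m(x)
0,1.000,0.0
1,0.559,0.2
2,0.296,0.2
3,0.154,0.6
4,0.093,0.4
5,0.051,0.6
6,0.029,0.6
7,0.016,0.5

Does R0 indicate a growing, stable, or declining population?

R0 = Σ lx·mx = 0 + 0.1118 + 0.0592 + 0.0924 + 0.0372 + 0.0306 + 0.0174 + 0.008 = 0.3566
R0 < 1, so the population is declining.

declining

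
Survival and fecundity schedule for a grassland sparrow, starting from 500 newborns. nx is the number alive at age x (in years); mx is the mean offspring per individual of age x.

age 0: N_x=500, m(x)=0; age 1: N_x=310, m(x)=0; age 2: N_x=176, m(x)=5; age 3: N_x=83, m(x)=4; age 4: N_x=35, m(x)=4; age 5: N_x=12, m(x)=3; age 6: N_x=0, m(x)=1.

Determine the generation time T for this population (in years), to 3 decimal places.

2.519

lx = nx/n0 = nx/500: 1, 0.62, 0.352, 0.166, 0.07, 0.024, 0
lx·mx: 0, 0, 1.76, 0.664, 0.28, 0.072, 0 → R0 = 2.776
x·lx·mx: 0, 0, 3.52, 1.992, 1.12, 0.36, 0 → Σ = 6.992
T = 6.992 / 2.776 = 2.518732… → 2.519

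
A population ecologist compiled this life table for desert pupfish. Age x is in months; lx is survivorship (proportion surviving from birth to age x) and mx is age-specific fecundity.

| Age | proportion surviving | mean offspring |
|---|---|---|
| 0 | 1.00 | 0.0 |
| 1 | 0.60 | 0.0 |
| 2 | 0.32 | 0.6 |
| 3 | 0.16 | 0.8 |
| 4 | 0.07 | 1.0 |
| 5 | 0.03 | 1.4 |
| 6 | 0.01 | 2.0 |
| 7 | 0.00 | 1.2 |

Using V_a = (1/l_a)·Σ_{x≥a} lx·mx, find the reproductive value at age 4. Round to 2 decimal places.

lx·mx for x ≥ 4: 0.07, 0.042, 0.02, 0 → sum = 0.132
V_4 = 0.132 / l_4 = 0.132 / 0.07 = 1.885714… → 1.89

1.89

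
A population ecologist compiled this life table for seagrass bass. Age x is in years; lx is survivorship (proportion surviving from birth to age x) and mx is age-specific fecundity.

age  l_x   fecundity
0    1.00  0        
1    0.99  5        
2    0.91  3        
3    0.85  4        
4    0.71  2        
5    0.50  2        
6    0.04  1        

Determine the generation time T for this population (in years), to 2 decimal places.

2.33

lx·mx: 0, 4.95, 2.73, 3.4, 1.42, 1, 0.04 → R0 = 13.54
x·lx·mx: 0, 4.95, 5.46, 10.2, 5.68, 5, 0.24 → Σ = 31.53
T = 31.53 / 13.54 = 2.328656… → 2.33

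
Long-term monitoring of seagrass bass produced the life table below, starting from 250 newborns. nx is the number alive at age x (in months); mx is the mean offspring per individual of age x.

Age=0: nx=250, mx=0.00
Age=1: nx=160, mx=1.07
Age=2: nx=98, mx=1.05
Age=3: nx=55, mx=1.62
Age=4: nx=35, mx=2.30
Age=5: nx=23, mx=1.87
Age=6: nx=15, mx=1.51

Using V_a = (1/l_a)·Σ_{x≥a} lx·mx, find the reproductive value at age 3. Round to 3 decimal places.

4.277

lx = nx/n0 = nx/250: 1, 0.64, 0.392, 0.22, 0.14, 0.092, 0.06
lx·mx for x ≥ 3: 0.3564, 0.322, 0.17204, 0.0906 → sum = 0.94104
V_3 = 0.94104 / l_3 = 0.94104 / 0.22 = 4.277455… → 4.277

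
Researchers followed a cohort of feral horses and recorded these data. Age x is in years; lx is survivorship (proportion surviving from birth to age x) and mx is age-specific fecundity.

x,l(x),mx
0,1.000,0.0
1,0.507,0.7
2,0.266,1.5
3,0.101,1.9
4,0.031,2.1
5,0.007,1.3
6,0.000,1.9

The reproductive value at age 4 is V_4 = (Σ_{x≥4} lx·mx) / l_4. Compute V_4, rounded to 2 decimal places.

2.39

lx·mx for x ≥ 4: 0.0651, 0.0091, 0 → sum = 0.0742
V_4 = 0.0742 / l_4 = 0.0742 / 0.031 = 2.393548… → 2.39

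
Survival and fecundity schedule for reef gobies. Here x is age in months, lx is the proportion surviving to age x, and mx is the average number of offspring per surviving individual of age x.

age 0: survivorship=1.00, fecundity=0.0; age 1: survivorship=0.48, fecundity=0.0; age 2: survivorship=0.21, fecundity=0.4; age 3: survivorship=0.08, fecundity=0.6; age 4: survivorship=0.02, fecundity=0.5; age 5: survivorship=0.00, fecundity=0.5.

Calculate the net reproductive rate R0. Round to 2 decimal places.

0.14

lx·mx by age: 0, 0, 0.084, 0.048, 0.01, 0
R0 = Σ lx·mx = 0.142 → 0.14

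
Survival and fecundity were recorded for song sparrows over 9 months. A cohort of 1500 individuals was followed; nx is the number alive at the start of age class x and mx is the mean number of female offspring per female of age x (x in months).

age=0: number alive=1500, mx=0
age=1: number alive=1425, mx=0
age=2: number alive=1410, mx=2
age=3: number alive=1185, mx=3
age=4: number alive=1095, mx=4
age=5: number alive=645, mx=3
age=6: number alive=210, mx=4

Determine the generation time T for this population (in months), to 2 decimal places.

3.59

lx = nx/n0 = nx/1500: 1, 0.95, 0.94, 0.79, 0.73, 0.43, 0.14
lx·mx: 0, 0, 1.88, 2.37, 2.92, 1.29, 0.56 → R0 = 9.02
x·lx·mx: 0, 0, 3.76, 7.11, 11.68, 6.45, 3.36 → Σ = 32.36
T = 32.36 / 9.02 = 3.587583… → 3.59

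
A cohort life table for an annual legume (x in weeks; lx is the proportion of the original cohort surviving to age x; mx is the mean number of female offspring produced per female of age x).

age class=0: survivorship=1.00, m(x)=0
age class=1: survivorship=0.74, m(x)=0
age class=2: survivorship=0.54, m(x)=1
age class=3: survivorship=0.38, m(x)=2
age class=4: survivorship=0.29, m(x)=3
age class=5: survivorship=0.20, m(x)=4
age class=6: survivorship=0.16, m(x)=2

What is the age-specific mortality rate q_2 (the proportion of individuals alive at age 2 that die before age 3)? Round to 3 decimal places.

q_2 = (l_2 − l_3) / l_2 = (0.54 − 0.38) / 0.54
     = 0.16 / 0.54 = 0.296296… → 0.296

0.296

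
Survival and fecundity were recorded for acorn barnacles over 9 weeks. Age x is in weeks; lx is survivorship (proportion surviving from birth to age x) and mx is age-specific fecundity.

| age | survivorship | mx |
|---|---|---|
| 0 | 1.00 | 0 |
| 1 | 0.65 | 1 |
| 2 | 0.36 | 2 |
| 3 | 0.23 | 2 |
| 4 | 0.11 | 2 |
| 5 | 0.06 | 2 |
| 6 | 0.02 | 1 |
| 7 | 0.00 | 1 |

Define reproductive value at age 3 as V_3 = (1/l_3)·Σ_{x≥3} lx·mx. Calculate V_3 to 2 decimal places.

lx·mx for x ≥ 3: 0.46, 0.22, 0.12, 0.02, 0 → sum = 0.82
V_3 = 0.82 / l_3 = 0.82 / 0.23 = 3.565217… → 3.57

3.57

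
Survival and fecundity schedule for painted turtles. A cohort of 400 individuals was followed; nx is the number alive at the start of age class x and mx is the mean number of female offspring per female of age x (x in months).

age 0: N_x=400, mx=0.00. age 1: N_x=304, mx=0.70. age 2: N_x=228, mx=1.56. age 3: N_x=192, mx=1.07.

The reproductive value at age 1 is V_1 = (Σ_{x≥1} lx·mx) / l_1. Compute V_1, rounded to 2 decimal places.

lx = nx/n0 = nx/400: 1, 0.76, 0.57, 0.48
lx·mx for x ≥ 1: 0.532, 0.8892, 0.5136 → sum = 1.9348
V_1 = 1.9348 / l_1 = 1.9348 / 0.76 = 2.545789… → 2.55

2.55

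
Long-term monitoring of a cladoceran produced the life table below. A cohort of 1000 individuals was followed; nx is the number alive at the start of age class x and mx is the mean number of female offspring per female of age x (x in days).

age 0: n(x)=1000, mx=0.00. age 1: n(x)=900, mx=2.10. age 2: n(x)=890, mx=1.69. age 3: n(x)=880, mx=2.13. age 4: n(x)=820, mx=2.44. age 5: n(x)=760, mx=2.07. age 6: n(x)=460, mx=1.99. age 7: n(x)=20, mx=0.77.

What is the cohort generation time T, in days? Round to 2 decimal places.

3.27

lx = nx/n0 = nx/1000: 1, 0.9, 0.89, 0.88, 0.82, 0.76, 0.46, 0.02
lx·mx: 0, 1.89, 1.5041, 1.8744, 2.0008, 1.5732, 0.9154, 0.0154 → R0 = 9.7733
x·lx·mx: 0, 1.89, 3.0082, 5.6232, 8.0032, 7.866, 5.4924, 0.1078 → Σ = 31.9908
T = 31.9908 / 9.7733 = 3.273285… → 3.27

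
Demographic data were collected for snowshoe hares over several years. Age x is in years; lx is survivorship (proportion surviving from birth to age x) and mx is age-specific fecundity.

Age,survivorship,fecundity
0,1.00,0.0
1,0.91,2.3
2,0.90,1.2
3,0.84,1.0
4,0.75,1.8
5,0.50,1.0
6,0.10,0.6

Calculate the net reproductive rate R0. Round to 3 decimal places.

lx·mx by age: 0, 2.093, 1.08, 0.84, 1.35, 0.5, 0.06
R0 = Σ lx·mx = 5.923 → 5.923

5.923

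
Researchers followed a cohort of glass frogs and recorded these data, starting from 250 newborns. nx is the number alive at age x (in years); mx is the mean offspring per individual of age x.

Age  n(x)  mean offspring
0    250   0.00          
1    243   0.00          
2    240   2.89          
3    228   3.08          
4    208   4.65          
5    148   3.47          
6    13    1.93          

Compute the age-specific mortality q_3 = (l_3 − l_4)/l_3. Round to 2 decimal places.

0.09

lx = nx/n0 = nx/250: 1, 0.972, 0.96, 0.912, 0.832, 0.592, 0.052
q_3 = (l_3 − l_4) / l_3 = (0.912 − 0.832) / 0.912
     = 0.08 / 0.912 = 0.087719… → 0.09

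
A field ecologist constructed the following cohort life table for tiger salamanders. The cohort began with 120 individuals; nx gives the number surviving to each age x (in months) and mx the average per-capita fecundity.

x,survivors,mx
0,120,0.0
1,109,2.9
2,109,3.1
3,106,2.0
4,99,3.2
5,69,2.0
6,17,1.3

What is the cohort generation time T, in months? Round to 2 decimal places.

2.77

lx = nx/n0 = nx/120: 1, 0.90833…, 0.90833…, 0.88333…, 0.825, 0.575, 0.14167…
lx·mx: 0, 2.634167…, 2.815833…, 1.766667…, 2.64, 1.15, 0.184167… → R0 = 11.190833…
x·lx·mx: 0, 2.634167…, 5.631667…, 5.3…, 10.56, 5.75, 1.105… → Σ = 30.980833…
T = 30.980833… / 11.190833… = 2.768412… → 2.77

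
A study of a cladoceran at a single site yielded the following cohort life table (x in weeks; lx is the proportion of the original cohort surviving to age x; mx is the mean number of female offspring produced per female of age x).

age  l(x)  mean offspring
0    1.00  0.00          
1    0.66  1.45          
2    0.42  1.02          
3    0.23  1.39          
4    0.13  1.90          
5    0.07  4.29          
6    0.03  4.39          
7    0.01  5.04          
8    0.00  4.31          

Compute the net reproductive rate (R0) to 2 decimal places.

2.43

lx·mx by age: 0, 0.957, 0.4284, 0.3197, 0.247, 0.3003, 0.1317, 0.0504, 0
R0 = Σ lx·mx = 2.4345 → 2.43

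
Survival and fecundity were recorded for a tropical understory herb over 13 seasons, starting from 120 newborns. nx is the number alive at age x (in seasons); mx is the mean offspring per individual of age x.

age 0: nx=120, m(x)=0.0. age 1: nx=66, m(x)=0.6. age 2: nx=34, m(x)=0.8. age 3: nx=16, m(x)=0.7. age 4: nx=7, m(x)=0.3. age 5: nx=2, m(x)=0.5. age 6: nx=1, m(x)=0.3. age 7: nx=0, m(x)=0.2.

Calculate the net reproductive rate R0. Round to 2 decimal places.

lx = nx/n0 = nx/120: 1, 0.55, 0.28333…, 0.13333…, 0.05833…, 0.01667…, 0.00833…, 0
lx·mx by age: 0, 0.33, 0.226667…, 0.093333…, 0.0175…, 0.008333…, 0.0025…, 0
R0 = Σ lx·mx = 0.678333… → 0.68

0.68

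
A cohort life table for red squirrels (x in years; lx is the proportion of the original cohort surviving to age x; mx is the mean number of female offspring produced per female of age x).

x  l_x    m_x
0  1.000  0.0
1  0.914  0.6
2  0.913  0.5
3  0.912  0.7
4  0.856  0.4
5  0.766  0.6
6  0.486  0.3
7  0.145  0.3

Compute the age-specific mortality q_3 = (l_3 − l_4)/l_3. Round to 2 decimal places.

0.06

q_3 = (l_3 − l_4) / l_3 = (0.912 − 0.856) / 0.912
     = 0.056 / 0.912 = 0.061404… → 0.06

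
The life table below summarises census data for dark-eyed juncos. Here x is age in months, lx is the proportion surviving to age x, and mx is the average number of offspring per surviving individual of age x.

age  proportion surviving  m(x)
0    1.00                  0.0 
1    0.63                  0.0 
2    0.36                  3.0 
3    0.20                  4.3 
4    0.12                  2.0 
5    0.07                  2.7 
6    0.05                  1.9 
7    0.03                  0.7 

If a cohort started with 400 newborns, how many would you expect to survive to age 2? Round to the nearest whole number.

Expected survivors = N0 · l_2 = 400 × 0.36 = 144 → 144

144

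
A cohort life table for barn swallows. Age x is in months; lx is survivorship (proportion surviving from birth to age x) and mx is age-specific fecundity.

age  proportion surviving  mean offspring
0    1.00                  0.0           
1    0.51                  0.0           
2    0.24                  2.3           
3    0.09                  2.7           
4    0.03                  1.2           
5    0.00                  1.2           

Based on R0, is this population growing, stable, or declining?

declining

R0 = Σ lx·mx = 0 + 0 + 0.552 + 0.243 + 0.036 + 0 = 0.831
R0 < 1, so the population is declining.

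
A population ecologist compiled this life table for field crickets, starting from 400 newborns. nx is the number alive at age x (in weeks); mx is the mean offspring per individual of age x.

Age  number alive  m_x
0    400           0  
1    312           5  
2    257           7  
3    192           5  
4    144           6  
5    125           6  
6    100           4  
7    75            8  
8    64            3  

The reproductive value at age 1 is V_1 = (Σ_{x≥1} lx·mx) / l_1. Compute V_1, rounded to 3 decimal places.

22.837

lx = nx/n0 = nx/400: 1, 0.78, 0.6425, 0.48, 0.36, 0.3125, 0.25, 0.1875, 0.16
lx·mx for x ≥ 1: 3.9, 4.4975, 2.4, 2.16, 1.875, 1, 1.5, 0.48 → sum = 17.8125
V_1 = 17.8125 / l_1 = 17.8125 / 0.78 = 22.836538… → 22.837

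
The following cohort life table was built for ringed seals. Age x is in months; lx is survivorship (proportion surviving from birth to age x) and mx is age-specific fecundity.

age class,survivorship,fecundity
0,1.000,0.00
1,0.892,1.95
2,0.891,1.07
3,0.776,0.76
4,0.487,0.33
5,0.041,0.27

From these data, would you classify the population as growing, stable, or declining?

growing

R0 = Σ lx·mx = 0 + 1.7394 + 0.95337 + 0.58976 + 0.16071 + 0.01107 = 3.45431
R0 > 1, so the population is growing.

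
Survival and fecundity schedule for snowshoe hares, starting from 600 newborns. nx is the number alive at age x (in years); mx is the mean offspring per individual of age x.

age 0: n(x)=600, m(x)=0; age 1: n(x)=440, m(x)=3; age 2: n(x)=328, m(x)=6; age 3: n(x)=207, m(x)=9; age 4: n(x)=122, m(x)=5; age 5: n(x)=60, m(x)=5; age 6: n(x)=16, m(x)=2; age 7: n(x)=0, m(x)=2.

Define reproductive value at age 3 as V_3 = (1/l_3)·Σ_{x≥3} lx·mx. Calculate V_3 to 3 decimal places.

13.551

lx = nx/n0 = nx/600: 1, 0.73333…, 0.54667…, 0.345, 0.20333…, 0.1, 0.02667…, 0
lx·mx for x ≥ 3: 3.105, 1.016667…, 0.5, 0.053333…, 0 → sum = 4.675…
V_3 = 4.675… / l_3 = 4.675… / 0.345 = 13.550725… → 13.551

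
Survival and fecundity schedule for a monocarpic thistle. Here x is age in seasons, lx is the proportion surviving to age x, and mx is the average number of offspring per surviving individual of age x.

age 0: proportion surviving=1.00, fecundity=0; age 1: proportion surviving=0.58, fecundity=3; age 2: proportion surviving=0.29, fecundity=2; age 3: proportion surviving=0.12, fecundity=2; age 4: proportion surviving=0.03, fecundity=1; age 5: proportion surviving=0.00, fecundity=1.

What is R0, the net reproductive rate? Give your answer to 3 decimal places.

lx·mx by age: 0, 1.74, 0.58, 0.24, 0.03, 0
R0 = Σ lx·mx = 2.59 → 2.590

2.590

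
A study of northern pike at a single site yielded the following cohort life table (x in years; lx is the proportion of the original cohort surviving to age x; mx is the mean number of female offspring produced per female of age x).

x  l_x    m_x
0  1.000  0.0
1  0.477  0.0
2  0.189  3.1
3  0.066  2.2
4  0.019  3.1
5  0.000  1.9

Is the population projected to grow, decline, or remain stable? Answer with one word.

declining

R0 = Σ lx·mx = 0 + 0 + 0.5859 + 0.1452 + 0.0589 + 0 = 0.79
R0 < 1, so the population is declining.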